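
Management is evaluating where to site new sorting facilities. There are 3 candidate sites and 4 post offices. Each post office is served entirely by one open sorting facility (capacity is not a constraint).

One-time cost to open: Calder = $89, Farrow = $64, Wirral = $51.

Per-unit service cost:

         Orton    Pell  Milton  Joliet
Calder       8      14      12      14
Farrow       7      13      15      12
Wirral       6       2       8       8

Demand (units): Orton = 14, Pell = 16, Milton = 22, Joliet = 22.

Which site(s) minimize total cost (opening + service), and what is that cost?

For any fixed open set, each post office goes to its cheapest open site; total = fixed + service.
{Wirral}: Orton→Wirral 6·14=84, Pell→Wirral 2·16=32, Milton→Wirral 8·22=176, Joliet→Wirral 8·22=176. Service 468; fixed 51; total 519.
{Farrow, Wirral}: service 468 + fixed 115 = 583
{Calder, Wirral}: Orton→Wirral 6·14=84, Pell→Wirral 2·16=32, Milton→Wirral 8·22=176, Joliet→Wirral 8·22=176. Service 468; fixed 140; total 608.
{Calder, Farrow, Wirral}: service 468 + fixed 204 = 672
No other subset beats 519.

Open Wirral only; minimum total cost 519.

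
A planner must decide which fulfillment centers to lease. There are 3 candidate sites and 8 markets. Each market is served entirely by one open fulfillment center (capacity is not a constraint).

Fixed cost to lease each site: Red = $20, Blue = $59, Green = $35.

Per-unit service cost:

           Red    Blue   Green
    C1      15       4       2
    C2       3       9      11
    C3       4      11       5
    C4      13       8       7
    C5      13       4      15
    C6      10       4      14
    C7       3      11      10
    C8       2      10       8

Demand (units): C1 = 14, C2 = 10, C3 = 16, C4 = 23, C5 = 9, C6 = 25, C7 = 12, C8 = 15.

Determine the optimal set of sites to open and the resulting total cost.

For any fixed open set, each market goes to its cheapest open site; total = fixed + service.
{Red, Blue, Green}: C1→Green 2·14=28, C2→Red 3·10=30, C3→Red 4·16=64, C4→Green 7·23=161, C5→Blue 4·9=36, C6→Blue 4·25=100, C7→Red 3·12=36, C8→Red 2·15=30. Service 485; fixed 114; total 599.
{Red, Blue}: C1→Blue 4·14=56, C2→Red 3·10=30, C3→Red 4·16=64, C4→Blue 8·23=184, C5→Blue 4·9=36, C6→Blue 4·25=100, C7→Red 3·12=36, C8→Red 2·15=30. Service 536; fixed 79; total 615.
{Red, Green}: service 716 + fixed 55 = 771
{Red}: C1→Red 15·14=210, C2→Red 3·10=30, C3→Red 4·16=64, C4→Red 13·23=299, C5→Red 13·9=117, C6→Red 10·25=250, C7→Red 3·12=36, C8→Red 2·15=30. Service 1036; fixed 20; total 1056.
No other subset beats 599.

Open Red, Blue and Green; minimum total cost 599.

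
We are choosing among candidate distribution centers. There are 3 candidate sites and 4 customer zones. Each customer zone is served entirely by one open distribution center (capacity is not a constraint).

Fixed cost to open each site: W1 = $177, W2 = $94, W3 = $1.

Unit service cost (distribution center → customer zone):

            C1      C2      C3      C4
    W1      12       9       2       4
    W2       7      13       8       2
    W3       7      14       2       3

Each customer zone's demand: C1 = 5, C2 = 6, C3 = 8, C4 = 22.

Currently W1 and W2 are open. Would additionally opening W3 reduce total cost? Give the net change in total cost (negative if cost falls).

No — net change +1 (cost rises by 1).

Current service cost with {W1, W2}: 149.
Adding W3: each customer zone re-picks its cheapest; new service cost 149, saving 0.
Extra fixed cost: 1. Net change = 1 − 0 = 1.
(Totals: 420 → 421.)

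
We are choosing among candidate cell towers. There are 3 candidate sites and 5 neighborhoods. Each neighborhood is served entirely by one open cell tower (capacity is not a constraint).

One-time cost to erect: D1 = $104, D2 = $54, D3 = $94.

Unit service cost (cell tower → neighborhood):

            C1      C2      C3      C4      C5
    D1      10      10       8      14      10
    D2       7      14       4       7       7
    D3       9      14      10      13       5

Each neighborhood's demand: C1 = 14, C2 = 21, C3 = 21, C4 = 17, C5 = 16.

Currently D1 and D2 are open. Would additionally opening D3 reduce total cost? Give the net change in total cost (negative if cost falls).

No — net change +62 (cost rises by 62).

Current service cost with {D1, D2}: 623.
Adding D3: each neighborhood re-picks its cheapest; new service cost 591, saving 32.
Extra fixed cost: 94. Net change = 94 − 32 = 62.
(Totals: 781 → 843.)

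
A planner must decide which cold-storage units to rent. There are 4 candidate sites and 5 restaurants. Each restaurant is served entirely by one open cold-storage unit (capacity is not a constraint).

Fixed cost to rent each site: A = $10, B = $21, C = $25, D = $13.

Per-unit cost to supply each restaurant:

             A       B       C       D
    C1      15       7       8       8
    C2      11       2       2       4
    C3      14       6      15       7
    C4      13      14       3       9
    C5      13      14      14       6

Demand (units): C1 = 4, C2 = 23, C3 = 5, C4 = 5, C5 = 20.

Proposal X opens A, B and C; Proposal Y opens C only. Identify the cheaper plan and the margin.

Proposal X is cheaper by 38.

Proposal X: {A, B, C}: C1→B 7·4=28, C2→B 2·23=46, C3→B 6·5=30, C4→C 3·5=15, C5→A 13·20=260. Service 379; fixed 56; total 435.
Proposal Y: {C}: C1→C 8·4=32, C2→C 2·23=46, C3→C 15·5=75, C4→C 3·5=15, C5→C 14·20=280. Service 448; fixed 25; total 473.
Difference: |435 − 473| = 38.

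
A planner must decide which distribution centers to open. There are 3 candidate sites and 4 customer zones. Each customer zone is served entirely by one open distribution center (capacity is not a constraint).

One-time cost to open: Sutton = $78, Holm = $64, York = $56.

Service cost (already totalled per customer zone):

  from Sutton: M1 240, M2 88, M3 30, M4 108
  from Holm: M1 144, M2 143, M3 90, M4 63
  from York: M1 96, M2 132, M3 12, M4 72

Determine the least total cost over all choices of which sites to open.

For any fixed open set, each customer zone goes to its cheapest open site; total = fixed + service.
{York}: M1→York 96, M2→York 132, M3→York 12, M4→York 72. Service 312; fixed 56; total 368.
{Sutton, York}: M1→York 96, M2→Sutton 88, M3→York 12, M4→York 72. Service 268; fixed 134; total 402.
{Holm, York}: service 303 + fixed 120 = 423
{Sutton, Holm, York}: service 259 + fixed 198 = 457
No other subset beats 368.

Minimum total cost: 368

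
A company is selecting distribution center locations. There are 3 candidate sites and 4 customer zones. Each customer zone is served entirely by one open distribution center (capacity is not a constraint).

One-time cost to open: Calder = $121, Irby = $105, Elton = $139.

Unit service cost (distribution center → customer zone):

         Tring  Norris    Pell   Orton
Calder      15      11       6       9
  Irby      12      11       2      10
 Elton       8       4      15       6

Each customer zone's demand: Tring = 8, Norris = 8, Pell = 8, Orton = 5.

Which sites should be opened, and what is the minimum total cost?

Open Irby only; minimum total cost 355.

For any fixed open set, each customer zone goes to its cheapest open site; total = fixed + service.
{Irby}: Tring→Irby 12·8=96, Norris→Irby 11·8=88, Pell→Irby 2·8=16, Orton→Irby 10·5=50. Service 250; fixed 105; total 355.
{Elton}: Tring→Elton 8·8=64, Norris→Elton 4·8=32, Pell→Elton 15·8=120, Orton→Elton 6·5=30. Service 246; fixed 139; total 385.
{Irby, Elton}: service 142 + fixed 244 = 386
{Calder, Irby, Elton}: Tring→Elton 8·8=64, Norris→Elton 4·8=32, Pell→Irby 2·8=16, Orton→Elton 6·5=30. Service 142; fixed 365; total 507.
No other subset beats 355.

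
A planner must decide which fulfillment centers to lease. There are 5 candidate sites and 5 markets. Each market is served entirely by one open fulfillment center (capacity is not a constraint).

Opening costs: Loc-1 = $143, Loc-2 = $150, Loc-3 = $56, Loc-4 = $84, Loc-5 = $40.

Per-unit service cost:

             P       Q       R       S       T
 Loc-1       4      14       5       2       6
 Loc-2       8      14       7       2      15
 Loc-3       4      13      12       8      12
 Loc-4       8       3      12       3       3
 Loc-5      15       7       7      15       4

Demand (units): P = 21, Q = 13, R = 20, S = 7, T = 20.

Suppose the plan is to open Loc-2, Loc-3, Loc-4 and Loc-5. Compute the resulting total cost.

Each market is assigned to its cheapest site among the open ones.
{Loc-2, Loc-3, Loc-4, Loc-5}: P→Loc-3 4·21=84, Q→Loc-4 3·13=39, R→Loc-2 7·20=140, S→Loc-2 2·7=14, T→Loc-4 3·20=60. Service 337; fixed 330; total 667.

Total cost: 667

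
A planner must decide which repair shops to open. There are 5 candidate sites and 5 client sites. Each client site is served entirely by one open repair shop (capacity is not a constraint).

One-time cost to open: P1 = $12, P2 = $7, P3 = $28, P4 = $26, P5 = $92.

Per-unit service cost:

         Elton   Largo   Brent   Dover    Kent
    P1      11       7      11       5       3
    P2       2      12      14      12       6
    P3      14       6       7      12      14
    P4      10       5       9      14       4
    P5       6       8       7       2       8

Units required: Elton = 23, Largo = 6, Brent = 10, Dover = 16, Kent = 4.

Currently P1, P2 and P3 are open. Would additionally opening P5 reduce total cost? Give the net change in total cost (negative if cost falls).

Current service cost with {P1, P2, P3}: 244.
Adding P5: each client site re-picks its cheapest; new service cost 196, saving 48.
Extra fixed cost: 92. Net change = 92 − 48 = 44.
(Totals: 291 → 335.)

No — net change +44 (cost rises by 44).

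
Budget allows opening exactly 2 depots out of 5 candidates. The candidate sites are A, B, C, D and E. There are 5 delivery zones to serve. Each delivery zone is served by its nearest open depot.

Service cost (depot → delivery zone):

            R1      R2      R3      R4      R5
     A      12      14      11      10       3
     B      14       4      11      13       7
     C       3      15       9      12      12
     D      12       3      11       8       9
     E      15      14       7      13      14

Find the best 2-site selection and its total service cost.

Choose C and D; total service cost 32.

With exactly 2 open, each delivery zone uses its cheapest among the chosen.
{C, D}: R1→C 3, R2→D 3, R3→C 9, R4→D 8, R5→D 9. Service cost 32.
{B, C}: service cost 35
{A, D}: service cost 37
Among all 10 size-2 choices, {C, D} is lowest.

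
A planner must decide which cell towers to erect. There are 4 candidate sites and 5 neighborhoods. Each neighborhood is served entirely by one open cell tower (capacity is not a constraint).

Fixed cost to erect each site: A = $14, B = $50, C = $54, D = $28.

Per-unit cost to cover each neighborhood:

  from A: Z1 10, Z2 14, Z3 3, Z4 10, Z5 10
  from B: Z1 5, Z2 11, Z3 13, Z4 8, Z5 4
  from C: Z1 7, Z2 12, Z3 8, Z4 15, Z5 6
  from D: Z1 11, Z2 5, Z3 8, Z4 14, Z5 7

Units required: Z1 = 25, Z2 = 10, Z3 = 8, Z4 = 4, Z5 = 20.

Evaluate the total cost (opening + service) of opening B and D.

Total cost: 429

Each neighborhood is assigned to its cheapest site among the open ones.
{B, D}: Z1→B 5·25=125, Z2→D 5·10=50, Z3→D 8·8=64, Z4→B 8·4=32, Z5→B 4·20=80. Service 351; fixed 78; total 429.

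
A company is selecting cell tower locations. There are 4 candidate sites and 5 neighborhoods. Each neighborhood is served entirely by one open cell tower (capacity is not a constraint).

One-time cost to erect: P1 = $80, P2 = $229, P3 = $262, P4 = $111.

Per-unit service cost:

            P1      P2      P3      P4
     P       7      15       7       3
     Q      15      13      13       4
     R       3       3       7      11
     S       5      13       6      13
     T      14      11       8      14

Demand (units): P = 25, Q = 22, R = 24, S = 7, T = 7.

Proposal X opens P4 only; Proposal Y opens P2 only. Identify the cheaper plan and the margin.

Proposal X: {P4}: P→P4 3·25=75, Q→P4 4·22=88, R→P4 11·24=264, S→P4 13·7=91, T→P4 14·7=98. Service 616; fixed 111; total 727.
Proposal Y: {P2}: P→P2 15·25=375, Q→P2 13·22=286, R→P2 3·24=72, S→P2 13·7=91, T→P2 11·7=77. Service 901; fixed 229; total 1130.
Difference: |727 − 1130| = 403.

Proposal X is cheaper by 403.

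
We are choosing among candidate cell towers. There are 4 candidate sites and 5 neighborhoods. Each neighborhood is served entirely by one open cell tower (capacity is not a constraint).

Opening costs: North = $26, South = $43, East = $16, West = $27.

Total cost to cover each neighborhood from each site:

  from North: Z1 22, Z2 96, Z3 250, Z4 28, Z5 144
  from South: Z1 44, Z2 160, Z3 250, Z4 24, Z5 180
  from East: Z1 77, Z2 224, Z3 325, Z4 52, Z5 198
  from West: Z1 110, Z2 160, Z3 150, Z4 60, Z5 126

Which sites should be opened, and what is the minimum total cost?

For any fixed open set, each neighborhood goes to its cheapest open site; total = fixed + service.
{North, West}: Z1→North 22, Z2→North 96, Z3→West 150, Z4→North 28, Z5→West 126. Service 422; fixed 53; total 475.
{North, East, West}: service 422 + fixed 69 = 491
{North, South, West}: Z1→North 22, Z2→North 96, Z3→West 150, Z4→South 24, Z5→West 126. Service 418; fixed 96; total 514.
{North, South, East, West}: service 418 + fixed 112 = 530
(All 15 nonempty subsets were checked; North and West is lowest.)

Open North and West; minimum total cost 475.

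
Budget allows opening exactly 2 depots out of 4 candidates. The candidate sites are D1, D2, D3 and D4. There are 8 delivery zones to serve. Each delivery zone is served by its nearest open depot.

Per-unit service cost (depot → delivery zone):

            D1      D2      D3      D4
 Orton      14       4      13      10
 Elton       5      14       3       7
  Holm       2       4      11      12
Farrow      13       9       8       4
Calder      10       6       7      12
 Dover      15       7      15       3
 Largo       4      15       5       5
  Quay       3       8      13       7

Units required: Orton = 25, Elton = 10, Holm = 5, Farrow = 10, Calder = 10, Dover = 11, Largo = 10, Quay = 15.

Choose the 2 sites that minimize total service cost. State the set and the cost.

With exactly 2 open, each delivery zone uses its cheapest among the chosen.
{D1, D2}: Orton→D2 4·25=100, Elton→D1 5·10=50, Holm→D1 2·5=10, Farrow→D2 9·10=90, Calder→D2 6·10=60, Dover→D2 7·11=77, Largo→D1 4·10=40, Quay→D1 3·15=45. Service cost 472.
{D2, D4}: service cost 478
{D2, D3}: service cost 537
Among all 6 size-2 choices, {D1, D2} is lowest.

Choose D1 and D2; total service cost 472.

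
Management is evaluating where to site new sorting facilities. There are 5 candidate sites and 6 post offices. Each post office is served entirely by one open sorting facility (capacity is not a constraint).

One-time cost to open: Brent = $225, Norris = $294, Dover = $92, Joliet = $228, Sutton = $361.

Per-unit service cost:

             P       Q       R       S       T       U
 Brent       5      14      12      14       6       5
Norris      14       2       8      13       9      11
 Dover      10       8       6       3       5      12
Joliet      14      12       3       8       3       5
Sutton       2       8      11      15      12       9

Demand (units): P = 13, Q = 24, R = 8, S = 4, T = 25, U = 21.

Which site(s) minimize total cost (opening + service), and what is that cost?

Open Dover only; minimum total cost 851.

For any fixed open set, each post office goes to its cheapest open site; total = fixed + service.
{Dover}: P→Dover 10·13=130, Q→Dover 8·24=192, R→Dover 6·8=48, S→Dover 3·4=12, T→Dover 5·25=125, U→Dover 12·21=252. Service 759; fixed 92; total 851.
{Dover, Joliet}: service 538 + fixed 320 = 858
{Brent, Dover}: P→Brent 5·13=65, Q→Dover 8·24=192, R→Dover 6·8=48, S→Dover 3·4=12, T→Dover 5·25=125, U→Brent 5·21=105. Service 547; fixed 317; total 864.
{Brent, Norris, Dover, Joliet, Sutton}: P→Sutton 2·13=26, Q→Norris 2·24=48, R→Joliet 3·8=24, S→Dover 3·4=12, T→Joliet 3·25=75, U→Brent 5·21=105. Service 290; fixed 1200; total 1490.
No other subset beats 851.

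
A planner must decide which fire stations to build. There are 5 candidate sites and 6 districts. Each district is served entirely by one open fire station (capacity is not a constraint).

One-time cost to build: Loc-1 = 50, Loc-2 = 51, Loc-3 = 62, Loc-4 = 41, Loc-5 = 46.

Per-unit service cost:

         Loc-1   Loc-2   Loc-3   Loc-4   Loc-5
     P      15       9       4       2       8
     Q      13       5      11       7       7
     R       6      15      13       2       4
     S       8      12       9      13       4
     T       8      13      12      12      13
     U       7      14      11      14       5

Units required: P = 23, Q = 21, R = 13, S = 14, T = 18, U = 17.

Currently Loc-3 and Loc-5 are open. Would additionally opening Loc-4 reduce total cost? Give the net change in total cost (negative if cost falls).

Current service cost with {Loc-3, Loc-5}: 648.
Adding Loc-4: each district re-picks its cheapest; new service cost 576, saving 72.
Extra fixed cost: 41. Net change = 41 − 72 = -31.
(Totals: 756 → 725.)

Yes — net change −31 (cost falls by 31).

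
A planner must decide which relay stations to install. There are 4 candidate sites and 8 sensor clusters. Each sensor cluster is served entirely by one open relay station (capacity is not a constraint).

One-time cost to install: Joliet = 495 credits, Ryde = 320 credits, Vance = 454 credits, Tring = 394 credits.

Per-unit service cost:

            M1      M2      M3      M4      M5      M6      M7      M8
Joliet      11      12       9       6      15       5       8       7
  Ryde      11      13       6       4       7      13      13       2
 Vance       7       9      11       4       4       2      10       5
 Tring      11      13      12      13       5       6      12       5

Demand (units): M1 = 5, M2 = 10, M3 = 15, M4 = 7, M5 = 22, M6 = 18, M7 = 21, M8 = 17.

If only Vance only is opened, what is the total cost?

Total cost: 1191

Each sensor cluster is assigned to its cheapest site among the open ones.
{Vance}: M1→Vance 7·5=35, M2→Vance 9·10=90, M3→Vance 11·15=165, M4→Vance 4·7=28, M5→Vance 4·22=88, M6→Vance 2·18=36, M7→Vance 10·21=210, M8→Vance 5·17=85. Service 737; fixed 454; total 1191.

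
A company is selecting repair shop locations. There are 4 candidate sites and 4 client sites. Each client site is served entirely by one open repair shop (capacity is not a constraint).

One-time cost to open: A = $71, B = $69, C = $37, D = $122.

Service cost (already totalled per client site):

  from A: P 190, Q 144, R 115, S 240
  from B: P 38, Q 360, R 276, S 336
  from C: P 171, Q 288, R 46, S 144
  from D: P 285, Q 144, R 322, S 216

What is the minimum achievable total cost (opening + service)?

For any fixed open set, each client site goes to its cheapest open site; total = fixed + service.
{A, B, C}: P→B 38, Q→A 144, R→C 46, S→C 144. Service 372; fixed 177; total 549.
{B, C, D}: service 372 + fixed 228 = 600
{A, C}: P→C 171, Q→A 144, R→C 46, S→C 144. Service 505; fixed 108; total 613.
{A, B, C, D}: service 372 + fixed 299 = 671
No other subset beats 549.

Minimum total cost: 549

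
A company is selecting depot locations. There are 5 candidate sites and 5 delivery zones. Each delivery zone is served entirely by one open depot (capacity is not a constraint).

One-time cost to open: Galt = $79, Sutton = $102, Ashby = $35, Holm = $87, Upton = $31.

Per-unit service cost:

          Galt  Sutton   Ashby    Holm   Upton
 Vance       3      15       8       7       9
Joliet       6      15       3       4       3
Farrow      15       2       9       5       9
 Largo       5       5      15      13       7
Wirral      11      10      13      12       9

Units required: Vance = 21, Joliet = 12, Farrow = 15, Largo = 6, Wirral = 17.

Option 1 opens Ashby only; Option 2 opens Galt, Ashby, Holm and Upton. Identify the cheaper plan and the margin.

Option 2 is cheaper by 96.

Option 1: {Ashby}: Vance→Ashby 8·21=168, Joliet→Ashby 3·12=36, Farrow→Ashby 9·15=135, Largo→Ashby 15·6=90, Wirral→Ashby 13·17=221. Service 650; fixed 35; total 685.
Option 2: {Galt, Ashby, Holm, Upton}: Vance→Galt 3·21=63, Joliet→Ashby 3·12=36, Farrow→Holm 5·15=75, Largo→Galt 5·6=30, Wirral→Upton 9·17=153. Service 357; fixed 232; total 589.
Difference: |685 − 589| = 96.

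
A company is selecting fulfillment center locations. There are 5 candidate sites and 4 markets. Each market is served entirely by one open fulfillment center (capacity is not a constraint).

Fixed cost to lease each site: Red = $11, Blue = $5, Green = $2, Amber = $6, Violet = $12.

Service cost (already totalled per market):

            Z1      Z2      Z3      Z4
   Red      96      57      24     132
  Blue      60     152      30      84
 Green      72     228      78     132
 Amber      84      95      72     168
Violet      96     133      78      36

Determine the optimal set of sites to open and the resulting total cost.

Open Red, Blue and Violet; minimum total cost 205.

For any fixed open set, each market goes to its cheapest open site; total = fixed + service.
{Red, Blue, Violet}: Z1→Blue 60, Z2→Red 57, Z3→Red 24, Z4→Violet 36. Service 177; fixed 28; total 205.
{Red, Blue, Green, Violet}: Z1→Blue 60, Z2→Red 57, Z3→Red 24, Z4→Violet 36. Service 177; fixed 30; total 207.
{Red, Blue, Amber, Violet}: service 177 + fixed 34 = 211
{Red, Blue, Green, Amber, Violet}: Z1→Blue 60, Z2→Red 57, Z3→Red 24, Z4→Violet 36. Service 177; fixed 36; total 213.
No other subset beats 205.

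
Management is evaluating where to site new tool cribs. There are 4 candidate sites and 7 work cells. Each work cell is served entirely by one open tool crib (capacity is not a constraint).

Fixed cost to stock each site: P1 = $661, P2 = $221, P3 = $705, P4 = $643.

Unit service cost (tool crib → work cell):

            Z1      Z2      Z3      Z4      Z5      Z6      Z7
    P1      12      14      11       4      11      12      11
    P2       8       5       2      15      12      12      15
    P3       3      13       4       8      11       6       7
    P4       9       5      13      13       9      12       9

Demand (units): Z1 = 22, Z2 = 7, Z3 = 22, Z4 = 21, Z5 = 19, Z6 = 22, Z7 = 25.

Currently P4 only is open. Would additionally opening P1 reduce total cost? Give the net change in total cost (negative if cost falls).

No — net change +428 (cost rises by 428).

Current service cost with {P4}: 1452.
Adding P1: each work cell re-picks its cheapest; new service cost 1219, saving 233.
Extra fixed cost: 661. Net change = 661 − 233 = 428.
(Totals: 2095 → 2523.)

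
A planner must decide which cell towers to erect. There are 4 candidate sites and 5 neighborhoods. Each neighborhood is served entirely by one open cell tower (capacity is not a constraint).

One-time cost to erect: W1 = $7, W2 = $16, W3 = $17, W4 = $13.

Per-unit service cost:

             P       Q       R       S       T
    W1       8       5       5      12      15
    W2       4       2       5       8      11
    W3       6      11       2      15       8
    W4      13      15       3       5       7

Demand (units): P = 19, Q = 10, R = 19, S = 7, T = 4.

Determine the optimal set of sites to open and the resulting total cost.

For any fixed open set, each neighborhood goes to its cheapest open site; total = fixed + service.
{W2, W3, W4}: P→W2 4·19=76, Q→W2 2·10=20, R→W3 2·19=38, S→W4 5·7=35, T→W4 7·4=28. Service 197; fixed 46; total 243.
{W2, W4}: service 216 + fixed 29 = 245
{W1, W2, W3, W4}: service 197 + fixed 53 = 250
{W1}: P→W1 8·19=152, Q→W1 5·10=50, R→W1 5·19=95, S→W1 12·7=84, T→W1 15·4=60. Service 441; fixed 7; total 448.
No other subset beats 243.

Open W2, W3 and W4; minimum total cost 243.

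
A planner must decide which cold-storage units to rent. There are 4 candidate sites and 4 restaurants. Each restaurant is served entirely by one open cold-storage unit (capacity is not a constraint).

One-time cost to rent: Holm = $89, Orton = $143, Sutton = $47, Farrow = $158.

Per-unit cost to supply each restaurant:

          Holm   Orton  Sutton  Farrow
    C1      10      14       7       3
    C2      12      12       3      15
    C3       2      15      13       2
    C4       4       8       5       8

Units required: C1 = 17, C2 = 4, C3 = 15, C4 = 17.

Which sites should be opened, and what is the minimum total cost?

For any fixed open set, each restaurant goes to its cheapest open site; total = fixed + service.
{Holm, Sutton}: C1→Sutton 7·17=119, C2→Sutton 3·4=12, C3→Holm 2·15=30, C4→Holm 4·17=68. Service 229; fixed 136; total 365.
{Sutton, Farrow}: C1→Farrow 3·17=51, C2→Sutton 3·4=12, C3→Farrow 2·15=30, C4→Sutton 5·17=85. Service 178; fixed 205; total 383.
{Holm}: C1→Holm 10·17=170, C2→Holm 12·4=48, C3→Holm 2·15=30, C4→Holm 4·17=68. Service 316; fixed 89; total 405.
{Holm, Orton, Sutton, Farrow}: C1→Farrow 3·17=51, C2→Sutton 3·4=12, C3→Holm 2·15=30, C4→Holm 4·17=68. Service 161; fixed 437; total 598.
No other subset beats 365.

Open Holm and Sutton; minimum total cost 365.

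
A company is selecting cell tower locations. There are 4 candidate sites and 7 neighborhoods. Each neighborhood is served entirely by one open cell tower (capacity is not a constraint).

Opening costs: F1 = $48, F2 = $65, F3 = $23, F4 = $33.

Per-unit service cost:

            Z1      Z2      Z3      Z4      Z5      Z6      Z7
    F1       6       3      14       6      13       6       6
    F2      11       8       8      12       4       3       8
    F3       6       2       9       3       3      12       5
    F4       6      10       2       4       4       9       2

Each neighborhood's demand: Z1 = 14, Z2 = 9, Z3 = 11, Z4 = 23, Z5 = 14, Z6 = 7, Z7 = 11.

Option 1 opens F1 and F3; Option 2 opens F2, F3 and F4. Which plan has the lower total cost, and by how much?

Option 1: {F1, F3}: Z1→F1 6·14=84, Z2→F3 2·9=18, Z3→F3 9·11=99, Z4→F3 3·23=69, Z5→F3 3·14=42, Z6→F1 6·7=42, Z7→F3 5·11=55. Service 409; fixed 71; total 480.
Option 2: {F2, F3, F4}: Z1→F3 6·14=84, Z2→F3 2·9=18, Z3→F4 2·11=22, Z4→F3 3·23=69, Z5→F3 3·14=42, Z6→F2 3·7=21, Z7→F4 2·11=22. Service 278; fixed 121; total 399.
Difference: |480 − 399| = 81.

Option 2 is cheaper by 81.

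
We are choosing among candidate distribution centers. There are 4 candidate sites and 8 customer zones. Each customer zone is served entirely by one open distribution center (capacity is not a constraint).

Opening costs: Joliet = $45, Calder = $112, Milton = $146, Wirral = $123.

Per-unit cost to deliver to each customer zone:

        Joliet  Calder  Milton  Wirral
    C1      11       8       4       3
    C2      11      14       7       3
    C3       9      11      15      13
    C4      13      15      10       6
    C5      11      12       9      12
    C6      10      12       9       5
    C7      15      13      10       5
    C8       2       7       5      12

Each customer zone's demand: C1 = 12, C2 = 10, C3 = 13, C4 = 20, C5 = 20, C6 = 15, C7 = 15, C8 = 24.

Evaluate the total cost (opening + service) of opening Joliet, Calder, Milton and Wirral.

Each customer zone is assigned to its cheapest site among the open ones.
{Joliet, Calder, Milton, Wirral}: C1→Wirral 3·12=36, C2→Wirral 3·10=30, C3→Joliet 9·13=117, C4→Wirral 6·20=120, C5→Milton 9·20=180, C6→Wirral 5·15=75, C7→Wirral 5·15=75, C8→Joliet 2·24=48. Service 681; fixed 426; total 1107.

Total cost: 1107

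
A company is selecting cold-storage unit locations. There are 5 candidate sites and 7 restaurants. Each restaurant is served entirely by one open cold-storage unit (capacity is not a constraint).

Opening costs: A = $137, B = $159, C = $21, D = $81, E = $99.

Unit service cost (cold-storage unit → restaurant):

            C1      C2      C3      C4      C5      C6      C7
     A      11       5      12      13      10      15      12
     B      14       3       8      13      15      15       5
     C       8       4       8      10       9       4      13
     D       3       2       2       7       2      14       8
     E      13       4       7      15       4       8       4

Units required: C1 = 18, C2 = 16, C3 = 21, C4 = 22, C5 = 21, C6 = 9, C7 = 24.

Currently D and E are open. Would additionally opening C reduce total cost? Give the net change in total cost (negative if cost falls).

Current service cost with {D, E}: 492.
Adding C: each restaurant re-picks its cheapest; new service cost 456, saving 36.
Extra fixed cost: 21. Net change = 21 − 36 = -15.
(Totals: 672 → 657.)

Yes — net change −15 (cost falls by 15).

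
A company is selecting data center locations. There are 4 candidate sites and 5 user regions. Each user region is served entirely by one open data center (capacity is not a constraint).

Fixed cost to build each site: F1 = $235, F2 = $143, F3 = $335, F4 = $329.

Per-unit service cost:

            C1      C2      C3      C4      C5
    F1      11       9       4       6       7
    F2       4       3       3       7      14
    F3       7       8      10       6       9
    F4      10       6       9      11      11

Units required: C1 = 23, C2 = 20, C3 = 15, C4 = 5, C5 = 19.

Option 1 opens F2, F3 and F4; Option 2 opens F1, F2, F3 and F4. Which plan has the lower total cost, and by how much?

Option 1 is cheaper by 197.

Option 1: {F2, F3, F4}: C1→F2 4·23=92, C2→F2 3·20=60, C3→F2 3·15=45, C4→F3 6·5=30, C5→F3 9·19=171. Service 398; fixed 807; total 1205.
Option 2: {F1, F2, F3, F4}: C1→F2 4·23=92, C2→F2 3·20=60, C3→F2 3·15=45, C4→F1 6·5=30, C5→F1 7·19=133. Service 360; fixed 1042; total 1402.
Difference: |1205 − 1402| = 197.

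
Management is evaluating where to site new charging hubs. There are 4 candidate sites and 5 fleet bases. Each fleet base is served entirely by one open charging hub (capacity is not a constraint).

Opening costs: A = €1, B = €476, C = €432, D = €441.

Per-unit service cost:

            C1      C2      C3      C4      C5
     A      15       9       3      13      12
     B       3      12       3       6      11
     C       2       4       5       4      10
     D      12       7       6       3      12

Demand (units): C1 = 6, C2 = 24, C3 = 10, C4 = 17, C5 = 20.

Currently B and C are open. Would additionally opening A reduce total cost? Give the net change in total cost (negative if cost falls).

Current service cost with {B, C}: 406.
Adding A: each fleet base re-picks its cheapest; new service cost 406, saving 0.
Extra fixed cost: 1. Net change = 1 − 0 = 1.
(Totals: 1314 → 1315.)

No — net change +1 (cost rises by 1).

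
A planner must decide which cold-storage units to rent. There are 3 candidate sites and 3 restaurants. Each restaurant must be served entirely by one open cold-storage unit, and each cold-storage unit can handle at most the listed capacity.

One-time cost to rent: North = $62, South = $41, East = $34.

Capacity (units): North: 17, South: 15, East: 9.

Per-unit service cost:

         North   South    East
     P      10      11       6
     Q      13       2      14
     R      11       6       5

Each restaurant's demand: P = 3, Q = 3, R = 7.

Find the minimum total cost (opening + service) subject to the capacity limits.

Minimum total cost: 122

Open {South}: P→South 11·3=33, Q→South 2·3=6, R→South 6·7=42.
Loads: South carries 13/15. Service 81; fixed 41; total 122.
Next best feasible plan costs 141.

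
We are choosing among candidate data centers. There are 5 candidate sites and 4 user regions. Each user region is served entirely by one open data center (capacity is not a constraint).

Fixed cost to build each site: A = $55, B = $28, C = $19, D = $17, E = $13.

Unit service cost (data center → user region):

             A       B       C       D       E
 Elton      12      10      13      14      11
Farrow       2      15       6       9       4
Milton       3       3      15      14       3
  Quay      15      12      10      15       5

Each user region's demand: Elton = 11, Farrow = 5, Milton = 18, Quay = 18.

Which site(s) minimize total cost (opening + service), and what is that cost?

For any fixed open set, each user region goes to its cheapest open site; total = fixed + service.
{E}: Elton→E 11·11=121, Farrow→E 4·5=20, Milton→E 3·18=54, Quay→E 5·18=90. Service 285; fixed 13; total 298.
{B, E}: service 274 + fixed 41 = 315
{D, E}: service 285 + fixed 30 = 315
{A, B, C, D, E}: Elton→B 10·11=110, Farrow→A 2·5=10, Milton→A 3·18=54, Quay→E 5·18=90. Service 264; fixed 132; total 396.
No other subset beats 298.

Open E only; minimum total cost 298.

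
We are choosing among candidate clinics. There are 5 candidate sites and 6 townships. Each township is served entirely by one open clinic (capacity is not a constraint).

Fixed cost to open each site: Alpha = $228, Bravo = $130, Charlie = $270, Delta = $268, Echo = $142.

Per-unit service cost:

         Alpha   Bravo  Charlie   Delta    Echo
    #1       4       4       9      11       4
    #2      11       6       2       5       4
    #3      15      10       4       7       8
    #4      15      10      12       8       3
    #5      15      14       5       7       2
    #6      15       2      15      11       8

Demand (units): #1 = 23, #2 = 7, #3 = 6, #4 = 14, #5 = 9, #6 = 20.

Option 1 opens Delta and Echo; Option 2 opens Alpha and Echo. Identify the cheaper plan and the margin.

Option 1: {Delta, Echo}: #1→Echo 4·23=92, #2→Echo 4·7=28, #3→Delta 7·6=42, #4→Echo 3·14=42, #5→Echo 2·9=18, #6→Echo 8·20=160. Service 382; fixed 410; total 792.
Option 2: {Alpha, Echo}: #1→Alpha 4·23=92, #2→Echo 4·7=28, #3→Echo 8·6=48, #4→Echo 3·14=42, #5→Echo 2·9=18, #6→Echo 8·20=160. Service 388; fixed 370; total 758.
Difference: |792 − 758| = 34.

Option 2 is cheaper by 34.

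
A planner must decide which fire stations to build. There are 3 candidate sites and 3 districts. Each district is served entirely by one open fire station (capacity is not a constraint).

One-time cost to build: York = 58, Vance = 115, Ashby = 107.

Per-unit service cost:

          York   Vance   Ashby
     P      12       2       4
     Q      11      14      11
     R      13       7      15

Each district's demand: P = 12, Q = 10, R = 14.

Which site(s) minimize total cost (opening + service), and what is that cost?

Open Vance only; minimum total cost 377.

For any fixed open set, each district goes to its cheapest open site; total = fixed + service.
{Vance}: P→Vance 2·12=24, Q→Vance 14·10=140, R→Vance 7·14=98. Service 262; fixed 115; total 377.
{York, Vance}: service 232 + fixed 173 = 405
{Vance, Ashby}: P→Vance 2·12=24, Q→Ashby 11·10=110, R→Vance 7·14=98. Service 232; fixed 222; total 454.
{York, Vance, Ashby}: P→Vance 2·12=24, Q→York 11·10=110, R→Vance 7·14=98. Service 232; fixed 280; total 512.
(All 7 nonempty subsets were checked; Vance only is lowest.)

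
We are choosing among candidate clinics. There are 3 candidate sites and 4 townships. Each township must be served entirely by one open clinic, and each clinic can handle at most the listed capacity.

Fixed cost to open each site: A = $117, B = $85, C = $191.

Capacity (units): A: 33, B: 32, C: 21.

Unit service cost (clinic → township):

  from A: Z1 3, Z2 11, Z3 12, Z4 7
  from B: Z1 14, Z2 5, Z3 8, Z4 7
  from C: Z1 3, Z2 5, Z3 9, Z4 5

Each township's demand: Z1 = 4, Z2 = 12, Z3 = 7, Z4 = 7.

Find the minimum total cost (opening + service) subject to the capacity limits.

Open {B}: Z1→B 14·4=56, Z2→B 5·12=60, Z3→B 8·7=56, Z4→B 7·7=49.
Loads: B carries 30/32. Service 221; fixed 85; total 306.
Next best feasible plan costs 379.

Minimum total cost: 306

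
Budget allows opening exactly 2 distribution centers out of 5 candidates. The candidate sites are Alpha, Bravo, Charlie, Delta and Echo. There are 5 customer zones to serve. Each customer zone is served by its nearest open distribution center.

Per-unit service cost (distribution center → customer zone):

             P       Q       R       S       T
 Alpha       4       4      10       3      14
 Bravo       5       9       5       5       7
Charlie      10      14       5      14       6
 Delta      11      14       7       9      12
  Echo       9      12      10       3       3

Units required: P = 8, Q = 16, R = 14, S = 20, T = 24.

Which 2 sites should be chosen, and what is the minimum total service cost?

With exactly 2 open, each customer zone uses its cheapest among the chosen.
{Alpha, Echo}: P→Alpha 4·8=32, Q→Alpha 4·16=64, R→Alpha 10·14=140, S→Alpha 3·20=60, T→Echo 3·24=72. Service cost 368.
{Alpha, Charlie}: service cost 370
{Bravo, Echo}: service cost 386
Among all 10 size-2 choices, {Alpha, Echo} is lowest.

Choose Alpha and Echo; total service cost 368.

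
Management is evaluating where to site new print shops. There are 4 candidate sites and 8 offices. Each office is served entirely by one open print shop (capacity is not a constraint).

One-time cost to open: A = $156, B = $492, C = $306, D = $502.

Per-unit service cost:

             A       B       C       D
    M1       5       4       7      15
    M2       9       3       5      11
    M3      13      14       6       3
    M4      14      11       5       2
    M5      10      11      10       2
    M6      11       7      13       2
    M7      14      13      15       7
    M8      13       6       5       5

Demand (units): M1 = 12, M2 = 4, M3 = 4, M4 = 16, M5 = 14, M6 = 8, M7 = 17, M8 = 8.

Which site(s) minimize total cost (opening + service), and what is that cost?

Open D only; minimum total cost 973.

For any fixed open set, each office goes to its cheapest open site; total = fixed + service.
{D}: M1→D 15·12=180, M2→D 11·4=44, M3→D 3·4=12, M4→D 2·16=32, M5→D 2·14=28, M6→D 2·8=16, M7→D 7·17=119, M8→D 5·8=40. Service 471; fixed 502; total 973.
{A, D}: M1→A 5·12=60, M2→A 9·4=36, M3→D 3·4=12, M4→D 2·16=32, M5→D 2·14=28, M6→D 2·8=16, M7→D 7·17=119, M8→D 5·8=40. Service 343; fixed 658; total 1001.
{C}: service 747 + fixed 306 = 1053
{A, B, C, D}: service 307 + fixed 1456 = 1763
(All 15 nonempty subsets were checked; D only is lowest.)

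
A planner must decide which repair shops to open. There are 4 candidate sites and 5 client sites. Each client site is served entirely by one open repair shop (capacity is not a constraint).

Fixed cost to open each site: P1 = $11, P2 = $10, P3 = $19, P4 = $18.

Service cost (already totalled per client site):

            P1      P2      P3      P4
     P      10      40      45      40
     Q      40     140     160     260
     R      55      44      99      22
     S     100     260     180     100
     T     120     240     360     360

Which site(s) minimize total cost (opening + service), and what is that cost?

For any fixed open set, each client site goes to its cheapest open site; total = fixed + service.
{P1, P4}: P→P1 10, Q→P1 40, R→P4 22, S→P1 100, T→P1 120. Service 292; fixed 29; total 321.
{P1, P2, P4}: service 292 + fixed 39 = 331
{P1, P2}: service 314 + fixed 21 = 335
{P1, P2, P3, P4}: service 292 + fixed 58 = 350
(All 15 nonempty subsets were checked; P1 and P4 is lowest.)

Open P1 and P4; minimum total cost 321.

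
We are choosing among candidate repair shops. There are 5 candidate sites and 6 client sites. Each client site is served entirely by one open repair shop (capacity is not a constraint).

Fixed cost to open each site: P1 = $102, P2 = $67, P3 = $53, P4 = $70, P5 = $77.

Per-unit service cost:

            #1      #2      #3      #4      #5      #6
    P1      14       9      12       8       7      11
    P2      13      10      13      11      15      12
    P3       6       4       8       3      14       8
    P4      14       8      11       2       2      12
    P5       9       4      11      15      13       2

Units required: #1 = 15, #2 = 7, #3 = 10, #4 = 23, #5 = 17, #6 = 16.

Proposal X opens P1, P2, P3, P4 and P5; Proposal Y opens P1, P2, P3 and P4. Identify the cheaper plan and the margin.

Proposal X: {P1, P2, P3, P4, P5}: #1→P3 6·15=90, #2→P3 4·7=28, #3→P3 8·10=80, #4→P4 2·23=46, #5→P4 2·17=34, #6→P5 2·16=32. Service 310; fixed 369; total 679.
Proposal Y: {P1, P2, P3, P4}: #1→P3 6·15=90, #2→P3 4·7=28, #3→P3 8·10=80, #4→P4 2·23=46, #5→P4 2·17=34, #6→P3 8·16=128. Service 406; fixed 292; total 698.
Difference: |679 − 698| = 19.

Proposal X is cheaper by 19.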